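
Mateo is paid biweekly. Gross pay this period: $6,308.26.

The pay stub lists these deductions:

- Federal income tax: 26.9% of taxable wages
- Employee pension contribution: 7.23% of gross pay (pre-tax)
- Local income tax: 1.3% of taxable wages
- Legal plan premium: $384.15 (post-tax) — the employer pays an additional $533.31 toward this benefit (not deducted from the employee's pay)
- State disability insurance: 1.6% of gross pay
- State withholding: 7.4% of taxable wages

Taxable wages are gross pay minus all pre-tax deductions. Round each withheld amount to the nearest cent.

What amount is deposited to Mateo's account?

Employee pension contribution: $6,308.26 × 0.0723 = $456.09
Taxable wages = $6,308.26 − $456.09 = $5,852.17
State withholding: $5,852.17 × 0.074 = $433.06
Federal income tax: $5,852.17 × 0.269 = $1,574.23
Local income tax: $5,852.17 × 0.013 = $76.08
State disability insurance: $6,308.26 × 0.016 = $100.93
Legal plan premium: $384.15
(Employer's $533.31 toward legal plan premium is not withheld from the employee.)
Total deductions = $456.09 + $433.06 + $1,574.23 + $76.08 + $100.93 + $384.15 = $3,024.54
Net pay = $6,308.26 − $3,024.54 = $3,283.72

$3,283.72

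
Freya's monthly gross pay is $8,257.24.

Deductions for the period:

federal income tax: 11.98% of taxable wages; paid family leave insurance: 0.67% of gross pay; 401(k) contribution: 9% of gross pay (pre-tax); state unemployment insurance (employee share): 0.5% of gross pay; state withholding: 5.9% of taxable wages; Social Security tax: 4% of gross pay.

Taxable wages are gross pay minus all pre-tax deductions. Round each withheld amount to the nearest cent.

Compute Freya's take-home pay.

$5,743.67

401(k) contribution: $8,257.24 × 0.09 = $743.15
Taxable wages = $8,257.24 − $743.15 = $7,514.09
State withholding: $7,514.09 × 0.059 = $443.33
Federal income tax: $7,514.09 × 0.1198 = $900.19
Paid family leave insurance: $8,257.24 × 0.0067 = $55.32
Social Security tax: $8,257.24 × 0.04 = $330.29
State unemployment insurance (employee share): $8,257.24 × 0.005 = $41.29
Total deductions = $743.15 + $443.33 + $900.19 + $55.32 + $330.29 + $41.29 = $2,513.57
Net pay = $8,257.24 − $2,513.57 = $5,743.67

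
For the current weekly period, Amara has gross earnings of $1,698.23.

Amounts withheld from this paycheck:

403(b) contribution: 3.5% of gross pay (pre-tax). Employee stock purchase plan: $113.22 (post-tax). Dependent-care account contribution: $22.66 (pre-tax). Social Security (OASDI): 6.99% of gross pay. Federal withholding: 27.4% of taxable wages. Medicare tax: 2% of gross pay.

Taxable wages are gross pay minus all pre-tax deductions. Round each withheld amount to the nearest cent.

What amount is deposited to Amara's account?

403(b) contribution: $1,698.23 × 0.035 = $59.44
Dependent-care account contribution: $22.66
Pre-tax total = $59.44 + $22.66 = $82.10
Taxable wages = $1,698.23 − $82.10 = $1,616.13
Federal withholding: $1,616.13 × 0.274 = $442.82
Social Security (OASDI): $1,698.23 × 0.0699 = $118.71
Medicare tax: $1,698.23 × 0.02 = $33.96
Employee stock purchase plan: $113.22
Total deductions = $59.44 + $22.66 + $442.82 + $118.71 + $33.96 + $113.22 = $790.81
Net pay = $1,698.23 − $790.81 = $907.42

$907.42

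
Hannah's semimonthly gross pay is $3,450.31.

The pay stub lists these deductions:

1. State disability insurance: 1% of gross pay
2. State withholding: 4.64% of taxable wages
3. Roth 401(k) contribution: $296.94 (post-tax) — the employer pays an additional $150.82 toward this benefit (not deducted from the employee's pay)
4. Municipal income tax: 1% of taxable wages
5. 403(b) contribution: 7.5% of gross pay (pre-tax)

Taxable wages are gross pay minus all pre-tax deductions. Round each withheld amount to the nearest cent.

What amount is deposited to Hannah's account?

$2,680.09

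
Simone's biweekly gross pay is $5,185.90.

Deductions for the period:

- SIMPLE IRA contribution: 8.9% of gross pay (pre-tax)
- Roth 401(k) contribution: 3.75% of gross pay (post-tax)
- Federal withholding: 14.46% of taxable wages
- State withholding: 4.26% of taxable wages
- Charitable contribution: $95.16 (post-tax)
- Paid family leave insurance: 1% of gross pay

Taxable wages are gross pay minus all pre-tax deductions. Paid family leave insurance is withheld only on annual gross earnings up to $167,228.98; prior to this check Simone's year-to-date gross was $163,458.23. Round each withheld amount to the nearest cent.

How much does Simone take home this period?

$3,512.61

SIMPLE IRA contribution: $5,185.90 × 0.089 = $461.55
Taxable wages = $5,185.90 − $461.55 = $4,724.35
State withholding: $4,724.35 × 0.0426 = $201.26
Federal withholding: $4,724.35 × 0.1446 = $683.14
Paid family leave insurance: only $167,228.98 − $163,458.23 = $3,770.75 of this check is subject → $3,770.75 × 0.01 = $37.71
Charitable contribution: $95.16
Roth 401(k) contribution: $5,185.90 × 0.0375 = $194.47
Total deductions = $461.55 + $201.26 + $683.14 + $37.71 + $95.16 + $194.47 = $1,673.29
Net pay = $5,185.90 − $1,673.29 = $3,512.61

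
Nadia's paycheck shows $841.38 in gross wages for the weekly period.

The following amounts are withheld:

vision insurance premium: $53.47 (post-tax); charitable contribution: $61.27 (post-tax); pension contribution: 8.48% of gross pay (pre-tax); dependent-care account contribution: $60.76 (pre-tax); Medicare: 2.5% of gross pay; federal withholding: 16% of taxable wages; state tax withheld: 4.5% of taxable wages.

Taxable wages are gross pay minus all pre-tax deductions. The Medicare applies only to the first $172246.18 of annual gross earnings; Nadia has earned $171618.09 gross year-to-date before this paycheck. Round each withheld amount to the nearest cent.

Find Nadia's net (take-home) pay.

$433.43

Dependent-care account contribution: $60.76
Pension contribution: $841.38 × 0.0848 = $71.35
Pre-tax total = $60.76 + $71.35 = $132.11
Taxable wages = $841.38 − $132.11 = $709.27
Federal withholding: $709.27 × 0.16 = $113.48
State tax withheld: $709.27 × 0.045 = $31.92
Medicare: only $172246.18 − $171618.09 = $628.09 of this check is subject → $628.09 × 0.025 = $15.70
Charitable contribution: $61.27
Vision insurance premium: $53.47
Total deductions = $60.76 + $71.35 + $113.48 + $31.92 + $15.70 + $61.27 + $53.47 = $407.95
Net pay = $841.38 − $407.95 = $433.43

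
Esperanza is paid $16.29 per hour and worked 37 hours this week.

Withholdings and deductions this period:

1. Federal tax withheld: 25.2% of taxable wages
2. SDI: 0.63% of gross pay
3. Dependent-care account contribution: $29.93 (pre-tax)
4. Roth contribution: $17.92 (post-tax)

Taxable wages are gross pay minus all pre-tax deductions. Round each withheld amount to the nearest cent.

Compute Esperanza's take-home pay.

$406.73

Gross pay: 37 × $16.29 = $602.73
Dependent-care account contribution: $29.93
Taxable wages = $602.73 − $29.93 = $572.80
Federal tax withheld: $572.80 × 0.252 = $144.35
SDI: $602.73 × 0.0063 = $3.80
Roth contribution: $17.92
Total deductions = $29.93 + $144.35 + $3.80 + $17.92 = $196.00
Net pay = $602.73 − $196.00 = $406.73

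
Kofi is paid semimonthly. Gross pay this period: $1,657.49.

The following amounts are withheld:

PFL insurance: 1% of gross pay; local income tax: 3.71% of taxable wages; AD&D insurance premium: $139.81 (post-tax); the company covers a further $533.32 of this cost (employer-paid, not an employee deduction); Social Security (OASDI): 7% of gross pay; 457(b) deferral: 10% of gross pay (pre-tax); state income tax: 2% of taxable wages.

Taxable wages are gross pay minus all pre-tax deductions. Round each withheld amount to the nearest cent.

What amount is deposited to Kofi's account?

$1,134.17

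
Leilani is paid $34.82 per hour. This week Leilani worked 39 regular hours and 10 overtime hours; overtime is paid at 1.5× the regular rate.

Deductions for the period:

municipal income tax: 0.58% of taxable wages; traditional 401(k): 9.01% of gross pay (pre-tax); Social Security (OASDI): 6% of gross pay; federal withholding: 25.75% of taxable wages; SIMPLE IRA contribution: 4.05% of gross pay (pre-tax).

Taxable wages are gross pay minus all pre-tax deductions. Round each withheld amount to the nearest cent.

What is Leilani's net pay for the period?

$1,091.48

Regular pay: 39 × $34.82 = $1,357.98
Overtime pay: 10 × $34.82 × 1.5 = $522.30
Gross pay = $1,357.98 + $522.30 = $1,880.28
Traditional 401(k): $1,880.28 × 0.0901 = $169.41
SIMPLE IRA contribution: $1,880.28 × 0.0405 = $76.15
Pre-tax total = $169.41 + $76.15 = $245.56
Taxable wages = $1,880.28 − $245.56 = $1,634.72
Federal withholding: $1,634.72 × 0.2575 = $420.94
Municipal income tax: $1,634.72 × 0.0058 = $9.48
Social Security (OASDI): $1,880.28 × 0.06 = $112.82
Total deductions = $169.41 + $76.15 + $420.94 + $9.48 + $112.82 = $788.80
Net pay = $1,880.28 − $788.80 = $1,091.48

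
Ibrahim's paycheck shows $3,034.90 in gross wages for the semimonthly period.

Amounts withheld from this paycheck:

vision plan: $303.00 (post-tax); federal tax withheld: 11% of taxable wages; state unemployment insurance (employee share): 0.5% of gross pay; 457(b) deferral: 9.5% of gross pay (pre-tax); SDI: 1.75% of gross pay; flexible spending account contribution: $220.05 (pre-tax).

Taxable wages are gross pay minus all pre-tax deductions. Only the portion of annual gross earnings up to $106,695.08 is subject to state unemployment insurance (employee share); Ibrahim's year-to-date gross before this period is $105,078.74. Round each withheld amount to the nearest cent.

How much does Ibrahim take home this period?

$1,884.42

457(b) deferral: $3,034.90 × 0.095 = $288.32
Flexible spending account contribution: $220.05
Pre-tax total = $288.32 + $220.05 = $508.37
Taxable wages = $3,034.90 − $508.37 = $2,526.53
Federal tax withheld: $2,526.53 × 0.11 = $277.92
SDI: $3,034.90 × 0.0175 = $53.11
State unemployment insurance (employee share): only $106,695.08 − $105,078.74 = $1,616.34 of this check is subject → $1,616.34 × 0.005 = $8.08
Vision plan: $303.00
Total deductions = $288.32 + $220.05 + $277.92 + $53.11 + $8.08 + $303.00 = $1,150.48
Net pay = $3,034.90 − $1,150.48 = $1,884.42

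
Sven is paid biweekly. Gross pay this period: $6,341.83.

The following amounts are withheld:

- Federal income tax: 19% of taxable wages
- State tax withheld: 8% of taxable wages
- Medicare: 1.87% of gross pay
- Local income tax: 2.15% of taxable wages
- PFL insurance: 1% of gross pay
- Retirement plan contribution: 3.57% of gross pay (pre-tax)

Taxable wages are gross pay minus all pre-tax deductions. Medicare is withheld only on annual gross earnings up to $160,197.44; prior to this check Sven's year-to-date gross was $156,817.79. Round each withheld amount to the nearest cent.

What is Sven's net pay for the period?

Retirement plan contribution: $6,341.83 × 0.0357 = $226.40
Taxable wages = $6,341.83 − $226.40 = $6,115.43
State tax withheld: $6,115.43 × 0.08 = $489.23
Federal income tax: $6,115.43 × 0.19 = $1,161.93
Local income tax: $6,115.43 × 0.0215 = $131.48
PFL insurance: $6,341.83 × 0.01 = $63.42
Medicare: only $160,197.44 − $156,817.79 = $3,379.65 of this check is subject → $3,379.65 × 0.0187 = $63.20
Total deductions = $226.40 + $489.23 + $1,161.93 + $131.48 + $63.42 + $63.20 = $2,135.66
Net pay = $6,341.83 − $2,135.66 = $4,206.17

$4,206.17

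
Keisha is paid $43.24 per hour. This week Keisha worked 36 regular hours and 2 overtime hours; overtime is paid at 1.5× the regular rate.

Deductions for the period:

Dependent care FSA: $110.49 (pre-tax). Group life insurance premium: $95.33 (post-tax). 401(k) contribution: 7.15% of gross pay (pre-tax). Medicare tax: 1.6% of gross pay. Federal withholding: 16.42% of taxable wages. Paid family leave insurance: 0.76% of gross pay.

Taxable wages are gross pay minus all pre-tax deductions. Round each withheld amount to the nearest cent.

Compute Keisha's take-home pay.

Regular pay: 36 × $43.24 = $1,556.64
Overtime pay: 2 × $43.24 × 1.5 = $129.72
Gross pay = $1,556.64 + $129.72 = $1,686.36
401(k) contribution: $1,686.36 × 0.0715 = $120.57
Dependent care FSA: $110.49
Pre-tax total = $120.57 + $110.49 = $231.06
Taxable wages = $1,686.36 − $231.06 = $1,455.30
Federal withholding: $1,455.30 × 0.1642 = $238.96
Paid family leave insurance: $1,686.36 × 0.0076 = $12.82
Medicare tax: $1,686.36 × 0.016 = $26.98
Group life insurance premium: $95.33
Total deductions = $120.57 + $110.49 + $238.96 + $12.82 + $26.98 + $95.33 = $605.15
Net pay = $1,686.36 − $605.15 = $1,081.21

$1,081.21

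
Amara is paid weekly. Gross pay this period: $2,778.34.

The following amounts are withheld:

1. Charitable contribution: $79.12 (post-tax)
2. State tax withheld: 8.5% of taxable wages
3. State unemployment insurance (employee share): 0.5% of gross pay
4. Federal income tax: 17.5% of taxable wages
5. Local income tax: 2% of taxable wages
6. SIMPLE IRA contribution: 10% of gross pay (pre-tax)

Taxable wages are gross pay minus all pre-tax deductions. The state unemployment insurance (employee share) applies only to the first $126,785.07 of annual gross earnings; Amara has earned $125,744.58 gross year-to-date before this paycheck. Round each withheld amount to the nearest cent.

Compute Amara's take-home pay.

SIMPLE IRA contribution: $2,778.34 × 0.1 = $277.83
Taxable wages = $2,778.34 − $277.83 = $2,500.51
Federal income tax: $2,500.51 × 0.175 = $437.59
Local income tax: $2,500.51 × 0.02 = $50.01
State tax withheld: $2,500.51 × 0.085 = $212.54
State unemployment insurance (employee share): only $126,785.07 − $125,744.58 = $1,040.49 of this check is subject → $1,040.49 × 0.005 = $5.20
Charitable contribution: $79.12
Total deductions = $277.83 + $437.59 + $50.01 + $212.54 + $5.20 + $79.12 = $1,062.29
Net pay = $2,778.34 − $1,062.29 = $1,716.05

$1,716.05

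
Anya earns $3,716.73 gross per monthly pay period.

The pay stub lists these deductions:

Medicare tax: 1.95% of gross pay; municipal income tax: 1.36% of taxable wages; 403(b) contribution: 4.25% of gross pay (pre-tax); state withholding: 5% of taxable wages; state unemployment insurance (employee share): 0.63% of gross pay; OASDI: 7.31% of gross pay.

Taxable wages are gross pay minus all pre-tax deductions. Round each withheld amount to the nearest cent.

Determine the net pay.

403(b) contribution: $3,716.73 × 0.0425 = $157.96
Taxable wages = $3,716.73 − $157.96 = $3,558.77
Municipal income tax: $3,558.77 × 0.0136 = $48.40
State withholding: $3,558.77 × 0.05 = $177.94
State unemployment insurance (employee share): $3,716.73 × 0.0063 = $23.42
OASDI: $3,716.73 × 0.0731 = $271.69
Medicare tax: $3,716.73 × 0.0195 = $72.48
Total deductions = $157.96 + $48.40 + $177.94 + $23.42 + $271.69 + $72.48 = $751.89
Net pay = $3,716.73 − $751.89 = $2,964.84

$2,964.84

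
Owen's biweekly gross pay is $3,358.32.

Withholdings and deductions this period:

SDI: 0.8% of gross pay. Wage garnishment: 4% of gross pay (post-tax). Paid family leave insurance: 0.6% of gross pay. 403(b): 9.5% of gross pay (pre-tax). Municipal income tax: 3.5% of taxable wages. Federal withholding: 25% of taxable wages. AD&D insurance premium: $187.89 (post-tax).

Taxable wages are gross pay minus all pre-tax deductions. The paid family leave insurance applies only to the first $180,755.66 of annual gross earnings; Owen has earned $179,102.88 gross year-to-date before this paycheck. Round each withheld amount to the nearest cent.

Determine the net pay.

$1,814.08

403(b): $3,358.32 × 0.095 = $319.04
Taxable wages = $3,358.32 − $319.04 = $3,039.28
Municipal income tax: $3,039.28 × 0.035 = $106.37
Federal withholding: $3,039.28 × 0.25 = $759.82
Paid family leave insurance: only $180,755.66 − $179,102.88 = $1,652.78 of this check is subject → $1,652.78 × 0.006 = $9.92
SDI: $3,358.32 × 0.008 = $26.87
AD&D insurance premium: $187.89
Wage garnishment: $3,358.32 × 0.04 = $134.33
Total deductions = $319.04 + $106.37 + $759.82 + $9.92 + $26.87 + $187.89 + $134.33 = $1,544.24
Net pay = $3,358.32 − $1,544.24 = $1,814.08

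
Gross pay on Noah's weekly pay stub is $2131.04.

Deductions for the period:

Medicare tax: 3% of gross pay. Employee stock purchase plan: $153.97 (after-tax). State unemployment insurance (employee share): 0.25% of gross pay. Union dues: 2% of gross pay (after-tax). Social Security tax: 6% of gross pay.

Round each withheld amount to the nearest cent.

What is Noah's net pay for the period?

$1737.33

Medicare tax: $2131.04 × 0.03 = $63.93
Social Security tax: $2131.04 × 0.06 = $127.86
State unemployment insurance (employee share): $2131.04 × 0.0025 = $5.33
Employee stock purchase plan: $153.97
Union dues: $2131.04 × 0.02 = $42.62
Total deductions = $63.93 + $127.86 + $5.33 + $153.97 + $42.62 = $393.71
Net pay = $2131.04 − $393.71 = $1737.33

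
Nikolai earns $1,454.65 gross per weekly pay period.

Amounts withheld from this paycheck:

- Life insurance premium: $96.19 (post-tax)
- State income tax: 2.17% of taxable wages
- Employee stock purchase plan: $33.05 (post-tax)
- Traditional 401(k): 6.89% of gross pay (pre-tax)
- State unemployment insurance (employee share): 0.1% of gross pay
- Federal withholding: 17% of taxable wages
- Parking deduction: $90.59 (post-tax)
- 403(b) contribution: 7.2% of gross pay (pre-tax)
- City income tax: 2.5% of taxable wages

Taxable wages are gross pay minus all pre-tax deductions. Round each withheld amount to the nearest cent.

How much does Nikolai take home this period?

$757.60

403(b) contribution: $1,454.65 × 0.072 = $104.73
Traditional 401(k): $1,454.65 × 0.0689 = $100.23
Pre-tax total = $104.73 + $100.23 = $204.96
Taxable wages = $1,454.65 − $204.96 = $1,249.69
City income tax: $1,249.69 × 0.025 = $31.24
State income tax: $1,249.69 × 0.0217 = $27.12
Federal withholding: $1,249.69 × 0.17 = $212.45
State unemployment insurance (employee share): $1,454.65 × 0.001 = $1.45
Parking deduction: $90.59
Life insurance premium: $96.19
Employee stock purchase plan: $33.05
Total deductions = $104.73 + $100.23 + $31.24 + $27.12 + $212.45 + $1.45 + $90.59 + $96.19 + $33.05 = $697.05
Net pay = $1,454.65 − $697.05 = $757.60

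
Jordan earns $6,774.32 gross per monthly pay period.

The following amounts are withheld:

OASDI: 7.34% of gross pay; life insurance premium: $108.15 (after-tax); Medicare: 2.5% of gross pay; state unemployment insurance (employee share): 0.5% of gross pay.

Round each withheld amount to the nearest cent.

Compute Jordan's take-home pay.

Medicare: $6,774.32 × 0.025 = $169.36
OASDI: $6,774.32 × 0.0734 = $497.24
State unemployment insurance (employee share): $6,774.32 × 0.005 = $33.87
Life insurance premium: $108.15
Total deductions = $169.36 + $497.24 + $33.87 + $108.15 = $808.62
Net pay = $6,774.32 − $808.62 = $5,965.70

$5,965.70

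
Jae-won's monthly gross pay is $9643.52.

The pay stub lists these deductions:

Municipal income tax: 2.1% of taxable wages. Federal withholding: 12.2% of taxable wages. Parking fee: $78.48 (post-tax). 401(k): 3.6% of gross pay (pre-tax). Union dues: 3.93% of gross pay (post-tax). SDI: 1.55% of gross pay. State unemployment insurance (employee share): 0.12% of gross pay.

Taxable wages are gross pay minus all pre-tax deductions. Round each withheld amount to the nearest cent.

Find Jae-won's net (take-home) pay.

$7348.47

401(k): $9643.52 × 0.036 = $347.17
Taxable wages = $9643.52 − $347.17 = $9296.35
Federal withholding: $9296.35 × 0.122 = $1134.15
Municipal income tax: $9296.35 × 0.021 = $195.22
SDI: $9643.52 × 0.0155 = $149.47
State unemployment insurance (employee share): $9643.52 × 0.0012 = $11.57
Parking fee: $78.48
Union dues: $9643.52 × 0.0393 = $378.99
Total deductions = $347.17 + $1134.15 + $195.22 + $149.47 + $11.57 + $78.48 + $378.99 = $2295.05
Net pay = $9643.52 − $2295.05 = $7348.47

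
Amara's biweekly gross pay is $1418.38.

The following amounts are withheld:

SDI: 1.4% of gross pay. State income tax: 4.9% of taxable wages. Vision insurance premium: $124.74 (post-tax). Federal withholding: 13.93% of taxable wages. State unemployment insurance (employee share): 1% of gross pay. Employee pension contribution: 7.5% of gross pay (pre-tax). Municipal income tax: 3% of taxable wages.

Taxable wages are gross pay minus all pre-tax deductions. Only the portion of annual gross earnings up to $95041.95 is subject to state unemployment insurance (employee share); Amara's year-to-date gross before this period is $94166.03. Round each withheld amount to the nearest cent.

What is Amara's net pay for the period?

$872.23

Employee pension contribution: $1418.38 × 0.075 = $106.38
Taxable wages = $1418.38 − $106.38 = $1312.00
State income tax: $1312.00 × 0.049 = $64.29
Federal withholding: $1312.00 × 0.1393 = $182.76
Municipal income tax: $1312.00 × 0.03 = $39.36
State unemployment insurance (employee share): only $95041.95 − $94166.03 = $875.92 of this check is subject → $875.92 × 0.01 = $8.76
SDI: $1418.38 × 0.014 = $19.86
Vision insurance premium: $124.74
Total deductions = $106.38 + $64.29 + $182.76 + $39.36 + $8.76 + $19.86 + $124.74 = $546.15
Net pay = $1418.38 − $546.15 = $872.23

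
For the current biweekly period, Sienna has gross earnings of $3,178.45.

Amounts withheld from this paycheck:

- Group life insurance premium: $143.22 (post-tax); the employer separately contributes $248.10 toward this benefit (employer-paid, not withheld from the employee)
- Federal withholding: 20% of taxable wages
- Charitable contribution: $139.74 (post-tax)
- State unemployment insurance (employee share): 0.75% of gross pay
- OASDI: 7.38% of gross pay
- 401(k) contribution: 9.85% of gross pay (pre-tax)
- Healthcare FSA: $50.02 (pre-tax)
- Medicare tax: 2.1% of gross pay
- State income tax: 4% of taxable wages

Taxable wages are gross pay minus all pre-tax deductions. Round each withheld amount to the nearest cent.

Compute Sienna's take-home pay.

$1,531.55

401(k) contribution: $3,178.45 × 0.0985 = $313.08
Healthcare FSA: $50.02
Pre-tax total = $313.08 + $50.02 = $363.10
Taxable wages = $3,178.45 − $363.10 = $2,815.35
State income tax: $2,815.35 × 0.04 = $112.61
Federal withholding: $2,815.35 × 0.2 = $563.07
OASDI: $3,178.45 × 0.0738 = $234.57
State unemployment insurance (employee share): $3,178.45 × 0.0075 = $23.84
Medicare tax: $3,178.45 × 0.021 = $66.75
Charitable contribution: $139.74
Group life insurance premium: $143.22
(Employer's $248.10 toward group life insurance premium is not withheld from the employee.)
Total deductions = $313.08 + $50.02 + $112.61 + $563.07 + $234.57 + $23.84 + $66.75 + $139.74 + $143.22 = $1,646.90
Net pay = $3,178.45 − $1,646.90 = $1,531.55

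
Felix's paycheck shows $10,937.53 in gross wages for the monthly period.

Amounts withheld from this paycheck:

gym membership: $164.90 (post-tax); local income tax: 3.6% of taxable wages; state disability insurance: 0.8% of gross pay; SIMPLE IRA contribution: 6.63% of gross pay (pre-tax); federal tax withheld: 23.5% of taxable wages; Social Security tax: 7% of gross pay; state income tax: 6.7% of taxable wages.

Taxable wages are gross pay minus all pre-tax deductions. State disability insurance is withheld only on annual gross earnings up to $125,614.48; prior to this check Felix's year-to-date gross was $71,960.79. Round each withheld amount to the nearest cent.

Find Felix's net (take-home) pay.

SIMPLE IRA contribution: $10,937.53 × 0.0663 = $725.16
Taxable wages = $10,937.53 − $725.16 = $10,212.37
Local income tax: $10,212.37 × 0.036 = $367.65
State income tax: $10,212.37 × 0.067 = $684.23
Federal tax withheld: $10,212.37 × 0.235 = $2,399.91
State disability insurance: cap not yet reached, full $10,937.53 is subject → $10,937.53 × 0.008 = $87.50
Social Security tax: $10,937.53 × 0.07 = $765.63
Gym membership: $164.90
Total deductions = $725.16 + $367.65 + $684.23 + $2,399.91 + $87.50 + $765.63 + $164.90 = $5,194.98
Net pay = $10,937.53 − $5,194.98 = $5,742.55

$5,742.55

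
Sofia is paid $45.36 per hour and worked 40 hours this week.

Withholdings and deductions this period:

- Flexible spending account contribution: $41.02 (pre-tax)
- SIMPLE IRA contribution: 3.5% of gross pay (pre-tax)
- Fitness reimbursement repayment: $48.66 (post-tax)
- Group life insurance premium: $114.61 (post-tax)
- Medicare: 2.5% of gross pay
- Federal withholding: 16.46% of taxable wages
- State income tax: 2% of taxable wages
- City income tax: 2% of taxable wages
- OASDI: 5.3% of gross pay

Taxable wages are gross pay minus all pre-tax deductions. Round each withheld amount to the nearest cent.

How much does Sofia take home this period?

Gross pay: 40 × $45.36 = $1814.40
Flexible spending account contribution: $41.02
SIMPLE IRA contribution: $1814.40 × 0.035 = $63.50
Pre-tax total = $41.02 + $63.50 = $104.52
Taxable wages = $1814.40 − $104.52 = $1709.88
State income tax: $1709.88 × 0.02 = $34.20
Federal withholding: $1709.88 × 0.1646 = $281.45
City income tax: $1709.88 × 0.02 = $34.20
Medicare: $1814.40 × 0.025 = $45.36
OASDI: $1814.40 × 0.053 = $96.16
Fitness reimbursement repayment: $48.66
Group life insurance premium: $114.61
Total deductions = $41.02 + $63.50 + $34.20 + $281.45 + $34.20 + $45.36 + $96.16 + $48.66 + $114.61 = $759.16
Net pay = $1814.40 − $759.16 = $1055.24

$1055.24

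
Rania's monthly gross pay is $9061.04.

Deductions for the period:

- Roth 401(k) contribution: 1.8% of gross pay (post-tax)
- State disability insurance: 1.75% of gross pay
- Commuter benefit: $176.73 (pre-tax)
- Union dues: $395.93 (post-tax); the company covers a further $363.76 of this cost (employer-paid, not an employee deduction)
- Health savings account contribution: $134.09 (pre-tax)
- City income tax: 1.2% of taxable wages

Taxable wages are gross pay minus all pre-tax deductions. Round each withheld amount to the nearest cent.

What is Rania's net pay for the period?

$7927.62

Health savings account contribution: $134.09
Commuter benefit: $176.73
Pre-tax total = $134.09 + $176.73 = $310.82
Taxable wages = $9061.04 − $310.82 = $8750.22
City income tax: $8750.22 × 0.012 = $105.00
State disability insurance: $9061.04 × 0.0175 = $158.57
Roth 401(k) contribution: $9061.04 × 0.018 = $163.10
Union dues: $395.93
(Employer's $363.76 toward union dues is not withheld from the employee.)
Total deductions = $134.09 + $176.73 + $105.00 + $158.57 + $163.10 + $395.93 = $1133.42
Net pay = $9061.04 − $1133.42 = $7927.62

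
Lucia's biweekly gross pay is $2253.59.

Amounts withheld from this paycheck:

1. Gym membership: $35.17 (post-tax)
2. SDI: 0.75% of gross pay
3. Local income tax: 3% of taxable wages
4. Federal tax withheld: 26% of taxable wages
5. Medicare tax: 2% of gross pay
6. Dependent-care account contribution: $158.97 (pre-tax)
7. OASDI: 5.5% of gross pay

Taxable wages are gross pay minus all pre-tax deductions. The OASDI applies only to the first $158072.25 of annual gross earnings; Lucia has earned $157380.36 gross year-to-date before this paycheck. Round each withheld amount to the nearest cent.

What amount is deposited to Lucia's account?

Dependent-care account contribution: $158.97
Taxable wages = $2253.59 − $158.97 = $2094.62
Local income tax: $2094.62 × 0.03 = $62.84
Federal tax withheld: $2094.62 × 0.26 = $544.60
SDI: $2253.59 × 0.0075 = $16.90
Medicare tax: $2253.59 × 0.02 = $45.07
OASDI: only $158072.25 − $157380.36 = $691.89 of this check is subject → $691.89 × 0.055 = $38.05
Gym membership: $35.17
Total deductions = $158.97 + $62.84 + $544.60 + $16.90 + $45.07 + $38.05 + $35.17 = $901.60
Net pay = $2253.59 − $901.60 = $1351.99

$1351.99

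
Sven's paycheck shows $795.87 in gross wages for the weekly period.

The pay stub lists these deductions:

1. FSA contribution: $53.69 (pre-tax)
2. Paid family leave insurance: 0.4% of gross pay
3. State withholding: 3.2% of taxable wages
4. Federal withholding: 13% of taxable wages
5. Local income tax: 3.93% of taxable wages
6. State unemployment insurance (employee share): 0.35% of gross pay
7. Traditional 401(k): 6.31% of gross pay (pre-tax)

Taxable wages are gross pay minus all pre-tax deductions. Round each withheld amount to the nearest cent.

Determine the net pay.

$546.71

Traditional 401(k): $795.87 × 0.0631 = $50.22
FSA contribution: $53.69
Pre-tax total = $50.22 + $53.69 = $103.91
Taxable wages = $795.87 − $103.91 = $691.96
State withholding: $691.96 × 0.032 = $22.14
Federal withholding: $691.96 × 0.13 = $89.95
Local income tax: $691.96 × 0.0393 = $27.19
Paid family leave insurance: $795.87 × 0.004 = $3.18
State unemployment insurance (employee share): $795.87 × 0.0035 = $2.79
Total deductions = $50.22 + $53.69 + $22.14 + $89.95 + $27.19 + $3.18 + $2.79 = $249.16
Net pay = $795.87 − $249.16 = $546.71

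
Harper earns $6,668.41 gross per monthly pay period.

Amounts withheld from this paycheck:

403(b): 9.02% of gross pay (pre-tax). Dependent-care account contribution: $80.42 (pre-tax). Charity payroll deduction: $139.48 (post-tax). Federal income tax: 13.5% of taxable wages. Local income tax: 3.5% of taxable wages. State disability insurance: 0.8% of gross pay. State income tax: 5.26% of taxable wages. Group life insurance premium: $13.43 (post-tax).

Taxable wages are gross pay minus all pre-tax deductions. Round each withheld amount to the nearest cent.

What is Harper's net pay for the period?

403(b): $6,668.41 × 0.0902 = $601.49
Dependent-care account contribution: $80.42
Pre-tax total = $601.49 + $80.42 = $681.91
Taxable wages = $6,668.41 − $681.91 = $5,986.50
State income tax: $5,986.50 × 0.0526 = $314.89
Federal income tax: $5,986.50 × 0.135 = $808.18
Local income tax: $5,986.50 × 0.035 = $209.53
State disability insurance: $6,668.41 × 0.008 = $53.35
Charity payroll deduction: $139.48
Group life insurance premium: $13.43
Total deductions = $601.49 + $80.42 + $314.89 + $808.18 + $209.53 + $53.35 + $139.48 + $13.43 = $2,220.77
Net pay = $6,668.41 − $2,220.77 = $4,447.64

$4,447.64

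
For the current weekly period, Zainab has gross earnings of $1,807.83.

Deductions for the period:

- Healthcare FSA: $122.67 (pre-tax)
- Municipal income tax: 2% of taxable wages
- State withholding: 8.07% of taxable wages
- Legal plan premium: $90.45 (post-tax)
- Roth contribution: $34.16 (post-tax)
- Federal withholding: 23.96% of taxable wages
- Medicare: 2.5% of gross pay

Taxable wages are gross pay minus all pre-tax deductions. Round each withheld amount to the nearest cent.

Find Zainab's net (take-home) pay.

$941.90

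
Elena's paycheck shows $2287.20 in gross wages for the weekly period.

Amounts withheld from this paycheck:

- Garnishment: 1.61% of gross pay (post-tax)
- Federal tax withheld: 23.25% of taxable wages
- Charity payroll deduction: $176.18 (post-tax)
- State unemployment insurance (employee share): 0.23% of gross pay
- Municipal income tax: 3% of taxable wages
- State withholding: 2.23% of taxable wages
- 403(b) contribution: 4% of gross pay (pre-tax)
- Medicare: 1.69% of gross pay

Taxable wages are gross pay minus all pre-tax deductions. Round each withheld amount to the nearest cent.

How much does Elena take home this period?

$1313.47

403(b) contribution: $2287.20 × 0.04 = $91.49
Taxable wages = $2287.20 − $91.49 = $2195.71
Federal tax withheld: $2195.71 × 0.2325 = $510.50
Municipal income tax: $2195.71 × 0.03 = $65.87
State withholding: $2195.71 × 0.0223 = $48.96
State unemployment insurance (employee share): $2287.20 × 0.0023 = $5.26
Medicare: $2287.20 × 0.0169 = $38.65
Garnishment: $2287.20 × 0.0161 = $36.82
Charity payroll deduction: $176.18
Total deductions = $91.49 + $510.50 + $65.87 + $48.96 + $5.26 + $38.65 + $36.82 + $176.18 = $973.73
Net pay = $2287.20 − $973.73 = $1313.47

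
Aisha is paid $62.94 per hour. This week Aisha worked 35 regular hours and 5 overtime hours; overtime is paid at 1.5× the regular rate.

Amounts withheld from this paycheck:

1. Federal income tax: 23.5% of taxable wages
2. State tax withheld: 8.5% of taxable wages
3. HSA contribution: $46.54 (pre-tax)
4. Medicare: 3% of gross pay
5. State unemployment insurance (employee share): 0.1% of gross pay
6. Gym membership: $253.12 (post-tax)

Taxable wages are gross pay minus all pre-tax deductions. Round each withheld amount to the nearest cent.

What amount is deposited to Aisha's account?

$1451.28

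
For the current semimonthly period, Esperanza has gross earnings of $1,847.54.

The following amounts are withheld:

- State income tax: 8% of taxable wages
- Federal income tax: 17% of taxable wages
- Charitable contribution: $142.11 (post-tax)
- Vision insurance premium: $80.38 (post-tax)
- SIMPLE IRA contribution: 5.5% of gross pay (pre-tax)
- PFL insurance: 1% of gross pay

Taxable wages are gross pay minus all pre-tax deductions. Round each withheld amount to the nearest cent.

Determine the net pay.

SIMPLE IRA contribution: $1,847.54 × 0.055 = $101.61
Taxable wages = $1,847.54 − $101.61 = $1,745.93
Federal income tax: $1,745.93 × 0.17 = $296.81
State income tax: $1,745.93 × 0.08 = $139.67
PFL insurance: $1,847.54 × 0.01 = $18.48
Charitable contribution: $142.11
Vision insurance premium: $80.38
Total deductions = $101.61 + $296.81 + $139.67 + $18.48 + $142.11 + $80.38 = $779.06
Net pay = $1,847.54 − $779.06 = $1,068.48

$1,068.48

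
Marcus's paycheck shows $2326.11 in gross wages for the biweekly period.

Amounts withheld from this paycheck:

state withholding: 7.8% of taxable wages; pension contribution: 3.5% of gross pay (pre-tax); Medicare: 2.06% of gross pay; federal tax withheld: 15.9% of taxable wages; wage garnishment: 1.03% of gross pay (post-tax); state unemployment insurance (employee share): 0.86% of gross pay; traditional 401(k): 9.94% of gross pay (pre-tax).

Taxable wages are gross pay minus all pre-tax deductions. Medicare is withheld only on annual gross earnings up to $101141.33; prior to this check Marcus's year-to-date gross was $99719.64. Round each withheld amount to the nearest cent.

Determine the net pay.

$1463.04

Pension contribution: $2326.11 × 0.035 = $81.41
Traditional 401(k): $2326.11 × 0.0994 = $231.22
Pre-tax total = $81.41 + $231.22 = $312.63
Taxable wages = $2326.11 − $312.63 = $2013.48
State withholding: $2013.48 × 0.078 = $157.05
Federal tax withheld: $2013.48 × 0.159 = $320.14
State unemployment insurance (employee share): $2326.11 × 0.0086 = $20.00
Medicare: only $101141.33 − $99719.64 = $1421.69 of this check is subject → $1421.69 × 0.0206 = $29.29
Wage garnishment: $2326.11 × 0.0103 = $23.96
Total deductions = $81.41 + $231.22 + $157.05 + $320.14 + $20.00 + $29.29 + $23.96 = $863.07
Net pay = $2326.11 − $863.07 = $1463.04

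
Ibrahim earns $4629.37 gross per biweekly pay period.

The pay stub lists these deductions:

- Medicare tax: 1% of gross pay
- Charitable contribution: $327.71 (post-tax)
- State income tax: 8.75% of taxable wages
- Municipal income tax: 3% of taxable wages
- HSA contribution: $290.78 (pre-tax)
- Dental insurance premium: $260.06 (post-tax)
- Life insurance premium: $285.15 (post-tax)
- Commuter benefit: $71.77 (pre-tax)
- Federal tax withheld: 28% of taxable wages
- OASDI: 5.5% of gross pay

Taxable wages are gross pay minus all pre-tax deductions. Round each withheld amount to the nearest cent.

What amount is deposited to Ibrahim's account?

Commuter benefit: $71.77
HSA contribution: $290.78
Pre-tax total = $71.77 + $290.78 = $362.55
Taxable wages = $4629.37 − $362.55 = $4266.82
Municipal income tax: $4266.82 × 0.03 = $128.00
State income tax: $4266.82 × 0.0875 = $373.35
Federal tax withheld: $4266.82 × 0.28 = $1194.71
Medicare tax: $4629.37 × 0.01 = $46.29
OASDI: $4629.37 × 0.055 = $254.62
Dental insurance premium: $260.06
Charitable contribution: $327.71
Life insurance premium: $285.15
Total deductions = $71.77 + $290.78 + $128.00 + $373.35 + $1194.71 + $46.29 + $254.62 + $260.06 + $327.71 + $285.15 = $3232.44
Net pay = $4629.37 − $3232.44 = $1396.93

$1396.93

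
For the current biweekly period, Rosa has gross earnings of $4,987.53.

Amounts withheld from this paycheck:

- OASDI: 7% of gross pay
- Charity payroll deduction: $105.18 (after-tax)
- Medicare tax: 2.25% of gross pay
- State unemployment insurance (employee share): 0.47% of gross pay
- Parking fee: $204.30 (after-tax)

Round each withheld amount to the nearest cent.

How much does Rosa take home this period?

$4,193.26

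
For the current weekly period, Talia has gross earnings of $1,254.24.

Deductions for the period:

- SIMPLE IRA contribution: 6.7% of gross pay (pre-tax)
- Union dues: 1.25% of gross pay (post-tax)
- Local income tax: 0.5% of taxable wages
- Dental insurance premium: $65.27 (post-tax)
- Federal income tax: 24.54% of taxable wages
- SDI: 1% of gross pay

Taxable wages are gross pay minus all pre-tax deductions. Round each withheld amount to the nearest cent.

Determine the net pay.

$783.70

SIMPLE IRA contribution: $1,254.24 × 0.067 = $84.03
Taxable wages = $1,254.24 − $84.03 = $1,170.21
Local income tax: $1,170.21 × 0.005 = $5.85
Federal income tax: $1,170.21 × 0.2454 = $287.17
SDI: $1,254.24 × 0.01 = $12.54
Union dues: $1,254.24 × 0.0125 = $15.68
Dental insurance premium: $65.27
Total deductions = $84.03 + $5.85 + $287.17 + $12.54 + $15.68 + $65.27 = $470.54
Net pay = $1,254.24 − $470.54 = $783.70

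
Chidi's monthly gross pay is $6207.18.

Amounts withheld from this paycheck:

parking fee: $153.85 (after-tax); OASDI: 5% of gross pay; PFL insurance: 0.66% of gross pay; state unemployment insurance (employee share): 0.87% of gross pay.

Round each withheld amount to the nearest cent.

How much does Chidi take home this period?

PFL insurance: $6207.18 × 0.0066 = $40.97
OASDI: $6207.18 × 0.05 = $310.36
State unemployment insurance (employee share): $6207.18 × 0.0087 = $54.00
Parking fee: $153.85
Total deductions = $40.97 + $310.36 + $54.00 + $153.85 = $559.18
Net pay = $6207.18 − $559.18 = $5648.00

$5648.00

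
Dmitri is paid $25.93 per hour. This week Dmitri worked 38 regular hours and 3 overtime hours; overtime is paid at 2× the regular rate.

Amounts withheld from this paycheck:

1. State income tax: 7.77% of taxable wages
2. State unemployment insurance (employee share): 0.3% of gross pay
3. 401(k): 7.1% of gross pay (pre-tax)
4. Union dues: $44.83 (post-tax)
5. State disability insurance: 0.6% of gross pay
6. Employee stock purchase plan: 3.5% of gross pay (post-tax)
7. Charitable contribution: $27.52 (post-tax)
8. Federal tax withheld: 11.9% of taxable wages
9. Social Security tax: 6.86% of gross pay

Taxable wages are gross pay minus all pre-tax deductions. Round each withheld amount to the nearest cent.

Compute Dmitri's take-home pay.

$650.60

Regular pay: 38 × $25.93 = $985.34
Overtime pay: 3 × $25.93 × 2 = $155.58
Gross pay = $985.34 + $155.58 = $1,140.92
401(k): $1,140.92 × 0.071 = $81.01
Taxable wages = $1,140.92 − $81.01 = $1,059.91
Federal tax withheld: $1,059.91 × 0.119 = $126.13
State income tax: $1,059.91 × 0.0777 = $82.36
State disability insurance: $1,140.92 × 0.006 = $6.85
Social Security tax: $1,140.92 × 0.0686 = $78.27
State unemployment insurance (employee share): $1,140.92 × 0.003 = $3.42
Union dues: $44.83
Charitable contribution: $27.52
Employee stock purchase plan: $1,140.92 × 0.035 = $39.93
Total deductions = $81.01 + $126.13 + $82.36 + $6.85 + $78.27 + $3.42 + $44.83 + $27.52 + $39.93 = $490.32
Net pay = $1,140.92 − $490.32 = $650.60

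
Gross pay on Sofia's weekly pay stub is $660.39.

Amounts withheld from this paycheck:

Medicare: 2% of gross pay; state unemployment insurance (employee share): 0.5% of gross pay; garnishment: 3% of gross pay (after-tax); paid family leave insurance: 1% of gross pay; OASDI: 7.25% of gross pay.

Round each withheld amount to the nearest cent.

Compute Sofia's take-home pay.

$569.59

Medicare: $660.39 × 0.02 = $13.21
Paid family leave insurance: $660.39 × 0.01 = $6.60
State unemployment insurance (employee share): $660.39 × 0.005 = $3.30
OASDI: $660.39 × 0.0725 = $47.88
Garnishment: $660.39 × 0.03 = $19.81
Total deductions = $13.21 + $6.60 + $3.30 + $47.88 + $19.81 = $90.80
Net pay = $660.39 − $90.80 = $569.59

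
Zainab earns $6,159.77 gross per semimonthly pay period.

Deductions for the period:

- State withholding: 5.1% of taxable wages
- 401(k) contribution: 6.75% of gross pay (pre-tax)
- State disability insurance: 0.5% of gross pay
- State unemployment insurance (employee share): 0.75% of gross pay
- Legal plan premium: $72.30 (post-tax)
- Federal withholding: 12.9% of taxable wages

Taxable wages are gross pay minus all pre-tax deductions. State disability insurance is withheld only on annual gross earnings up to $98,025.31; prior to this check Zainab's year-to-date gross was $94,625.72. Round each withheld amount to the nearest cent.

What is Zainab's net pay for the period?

$4,574.58

401(k) contribution: $6,159.77 × 0.0675 = $415.78
Taxable wages = $6,159.77 − $415.78 = $5,743.99
State withholding: $5,743.99 × 0.051 = $292.94
Federal withholding: $5,743.99 × 0.129 = $740.97
State disability insurance: only $98,025.31 − $94,625.72 = $3,399.59 of this check is subject → $3,399.59 × 0.005 = $17.00
State unemployment insurance (employee share): $6,159.77 × 0.0075 = $46.20
Legal plan premium: $72.30
Total deductions = $415.78 + $292.94 + $740.97 + $17.00 + $46.20 + $72.30 = $1,585.19
Net pay = $6,159.77 − $1,585.19 = $4,574.58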